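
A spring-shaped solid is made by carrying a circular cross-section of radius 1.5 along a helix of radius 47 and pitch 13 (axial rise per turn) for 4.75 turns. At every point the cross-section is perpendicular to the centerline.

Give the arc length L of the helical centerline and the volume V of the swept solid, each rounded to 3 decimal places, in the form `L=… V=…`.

2πR = 2π·47 = 295.309709
per-turn = √(295.309709² + 13²) = √(87207.8245 + 169) = √87376.8245 = 295.595711
L = 4.75 × 295.595711 = 1404.079628
V = π·1.5² × L = 7.068583 × 1404.079628 = 9924.854052

L=1404.080 V=9924.854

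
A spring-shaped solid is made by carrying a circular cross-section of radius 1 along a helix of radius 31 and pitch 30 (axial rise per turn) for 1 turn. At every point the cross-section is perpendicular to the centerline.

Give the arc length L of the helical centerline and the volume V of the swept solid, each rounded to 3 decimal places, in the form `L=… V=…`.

L=197.076 V=619.131

2πR = 2π·31 = 194.778745
per-turn = √(194.778745² + 30²) = √(37938.7593 + 900) = √38838.7593 = 197.075517
L = 1 × 197.075517 = 197.075517
V = π·1² × L = 3.141593 × 197.075517 = 619.130996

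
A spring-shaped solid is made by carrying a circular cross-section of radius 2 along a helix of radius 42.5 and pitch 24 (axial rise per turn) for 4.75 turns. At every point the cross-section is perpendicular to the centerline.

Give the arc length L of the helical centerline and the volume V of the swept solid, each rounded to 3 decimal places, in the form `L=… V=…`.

L=1273.531 V=16003.658

2πR = 2π·42.5 = 267.035376
per-turn = √(267.035376² + 24²) = √(71307.8918 + 576) = √71883.8918 = 268.111715
L = 4.75 × 268.111715 = 1273.530647
V = π·2² × L = 12.566371 × 1273.530647 = 16003.658098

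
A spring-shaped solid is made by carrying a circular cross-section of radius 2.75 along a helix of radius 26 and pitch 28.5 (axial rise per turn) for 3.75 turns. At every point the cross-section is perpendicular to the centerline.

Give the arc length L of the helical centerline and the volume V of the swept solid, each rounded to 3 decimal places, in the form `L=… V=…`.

2πR = 2π·26 = 163.362818
per-turn = √(163.362818² + 28.5²) = √(26687.4103 + 812.25) = √27499.6603 = 165.830215
L = 3.75 × 165.830215 = 621.863307
V = π·2.75² × L = 23.758294 × 621.863307 = 14774.411558

L=621.863 V=14774.412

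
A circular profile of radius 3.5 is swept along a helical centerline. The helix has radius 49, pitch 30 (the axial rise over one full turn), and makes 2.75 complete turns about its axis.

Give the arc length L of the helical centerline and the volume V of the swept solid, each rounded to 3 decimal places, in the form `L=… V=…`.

L=850.669 V=32737.587

2πR = 2π·49 = 307.876080
per-turn = √(307.876080² + 30²) = √(94787.6807 + 900) = √95687.6807 = 309.334254
L = 2.75 × 309.334254 = 850.669198
V = π·3.5² × L = 38.484510 × 850.669198 = 32737.587277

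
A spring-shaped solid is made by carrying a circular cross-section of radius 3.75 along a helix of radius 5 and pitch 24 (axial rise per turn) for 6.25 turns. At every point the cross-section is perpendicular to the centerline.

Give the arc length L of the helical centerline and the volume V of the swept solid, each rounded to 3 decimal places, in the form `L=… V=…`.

L=247.089 V=10916.073

2πR = 2π·5 = 31.415927
per-turn = √(31.415927² + 24²) = √(986.9604 + 576) = √1562.9604 = 39.534294
L = 6.25 × 39.534294 = 247.089341
V = π·3.75² × L = 44.178647 × 247.089341 = 10916.072675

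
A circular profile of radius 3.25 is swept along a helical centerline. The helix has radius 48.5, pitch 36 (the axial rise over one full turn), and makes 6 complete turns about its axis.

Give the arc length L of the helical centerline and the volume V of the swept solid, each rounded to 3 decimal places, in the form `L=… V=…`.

L=1841.121 V=61094.064

2πR = 2π·48.5 = 304.734487
per-turn = √(304.734487² + 36²) = √(92863.1078 + 1296) = √94159.1078 = 306.853561
L = 6 × 306.853561 = 1841.121365
V = π·3.25² × L = 33.183072 × 1841.121365 = 61094.063563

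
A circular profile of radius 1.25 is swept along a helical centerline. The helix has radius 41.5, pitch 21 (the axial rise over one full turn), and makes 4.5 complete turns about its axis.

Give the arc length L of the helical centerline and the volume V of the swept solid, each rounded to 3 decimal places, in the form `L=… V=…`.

2πR = 2π·41.5 = 260.752190
per-turn = √(260.752190² + 21²) = √(67991.7047 + 441) = √68432.7047 = 261.596454
L = 4.5 × 261.596454 = 1177.184043
V = π·1.25² × L = 4.908739 × 1177.184043 = 5778.488657

L=1177.184 V=5778.489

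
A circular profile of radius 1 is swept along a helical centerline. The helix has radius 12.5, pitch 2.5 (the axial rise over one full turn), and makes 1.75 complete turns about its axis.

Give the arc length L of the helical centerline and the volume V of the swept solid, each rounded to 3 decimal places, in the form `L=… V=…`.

L=137.514 V=432.014

2πR = 2π·12.5 = 78.539816
per-turn = √(78.539816² + 2.5²) = √(6168.5028 + 6.25) = √6174.7528 = 78.579595
L = 1.75 × 78.579595 = 137.514291
V = π·1² × L = 3.141593 × 137.514291 = 432.013887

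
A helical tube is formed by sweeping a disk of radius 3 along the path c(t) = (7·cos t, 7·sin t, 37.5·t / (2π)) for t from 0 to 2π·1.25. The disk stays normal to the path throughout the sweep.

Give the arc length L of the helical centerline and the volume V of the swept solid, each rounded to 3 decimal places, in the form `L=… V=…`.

L=72.248 V=2042.776

2πR = 2π·7 = 43.982297
per-turn = √(43.982297² + 37.5²) = √(1934.4425 + 1406.25) = √3340.6925 = 57.798724
L = 1.25 × 57.798724 = 72.248405
V = π·3² × L = 28.274334 × 72.248405 = 2042.775515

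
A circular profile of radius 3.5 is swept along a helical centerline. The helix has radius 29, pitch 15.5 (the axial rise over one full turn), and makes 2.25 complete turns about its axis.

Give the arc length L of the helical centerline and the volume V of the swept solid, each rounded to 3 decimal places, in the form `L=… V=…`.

L=411.458 V=15834.779

2πR = 2π·29 = 182.212374
per-turn = √(182.212374² + 15.5²) = √(33201.3492 + 240.25) = √33441.5992 = 182.870444
L = 2.25 × 182.870444 = 411.458498
V = π·3.5² × L = 38.484510 × 411.458498 = 15834.778702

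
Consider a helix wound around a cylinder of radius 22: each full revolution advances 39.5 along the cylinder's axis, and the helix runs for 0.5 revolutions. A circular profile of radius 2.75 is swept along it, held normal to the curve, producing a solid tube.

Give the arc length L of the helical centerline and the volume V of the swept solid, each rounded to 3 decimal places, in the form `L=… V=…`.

L=71.882 V=1707.782

2πR = 2π·22 = 138.230077
per-turn = √(138.230077² + 39.5²) = √(19107.5541 + 1560.25) = √20667.8041 = 143.763014
L = 0.5 × 143.763014 = 71.881507
V = π·2.75² × L = 23.758294 × 71.881507 = 1707.782005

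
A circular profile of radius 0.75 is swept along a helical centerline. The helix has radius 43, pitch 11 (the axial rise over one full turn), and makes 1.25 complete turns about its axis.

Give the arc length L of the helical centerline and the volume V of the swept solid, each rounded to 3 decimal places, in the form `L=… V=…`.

2πR = 2π·43 = 270.176968
per-turn = √(270.176968² + 11²) = √(72995.5942 + 121) = √73116.5942 = 270.400803
L = 1.25 × 270.400803 = 338.001003
V = π·0.75² × L = 1.767146 × 338.001003 = 597.297077

L=338.001 V=597.297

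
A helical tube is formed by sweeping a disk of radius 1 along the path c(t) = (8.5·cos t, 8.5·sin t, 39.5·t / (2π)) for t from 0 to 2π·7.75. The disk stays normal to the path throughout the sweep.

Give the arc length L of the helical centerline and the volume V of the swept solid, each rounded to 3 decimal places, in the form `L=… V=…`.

L=514.810 V=1617.325

2πR = 2π·8.5 = 53.407075
per-turn = √(53.407075² + 39.5²) = √(2852.3157 + 1560.25) = √4412.5657 = 66.427146
L = 7.75 × 66.427146 = 514.810378
V = π·1² × L = 3.141593 × 514.810378 = 1617.324503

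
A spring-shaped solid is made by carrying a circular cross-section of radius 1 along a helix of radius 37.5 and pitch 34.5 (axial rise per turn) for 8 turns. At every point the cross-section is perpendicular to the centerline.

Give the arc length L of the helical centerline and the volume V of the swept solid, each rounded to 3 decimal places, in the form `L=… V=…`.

L=1905.055 V=5984.906

2πR = 2π·37.5 = 235.619449
per-turn = √(235.619449² + 34.5²) = √(55516.5248 + 1190.25) = √56706.7748 = 238.131843
L = 8 × 238.131843 = 1905.054746
V = π·1² × L = 3.141593 × 1905.054746 = 5984.905994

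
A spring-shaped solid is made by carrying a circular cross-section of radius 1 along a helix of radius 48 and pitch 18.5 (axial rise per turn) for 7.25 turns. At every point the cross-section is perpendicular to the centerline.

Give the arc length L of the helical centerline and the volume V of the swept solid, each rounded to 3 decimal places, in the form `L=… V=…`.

L=2190.658 V=6882.156

2πR = 2π·48 = 301.592895
per-turn = √(301.592895² + 18.5²) = √(90958.2742 + 342.25) = √91300.5242 = 302.159766
L = 7.25 × 302.159766 = 2190.658303
V = π·1² × L = 3.141593 × 2190.658303 = 6882.156032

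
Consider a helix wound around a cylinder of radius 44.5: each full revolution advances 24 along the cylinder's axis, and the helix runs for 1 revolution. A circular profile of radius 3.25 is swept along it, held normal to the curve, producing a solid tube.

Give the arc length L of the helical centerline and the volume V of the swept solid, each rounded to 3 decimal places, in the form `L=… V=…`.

2πR = 2π·44.5 = 279.601746
per-turn = √(279.601746² + 24²) = √(78177.1365 + 576) = √78753.1365 = 280.629892
L = 1 × 280.629892 = 280.629892
V = π·3.25² × L = 33.183072 × 280.629892 = 9312.162035

L=280.630 V=9312.162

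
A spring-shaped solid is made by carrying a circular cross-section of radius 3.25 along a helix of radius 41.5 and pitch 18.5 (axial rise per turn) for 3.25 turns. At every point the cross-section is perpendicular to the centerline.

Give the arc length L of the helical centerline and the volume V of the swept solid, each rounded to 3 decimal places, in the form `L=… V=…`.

2πR = 2π·41.5 = 260.752190
per-turn = √(260.752190² + 18.5²) = √(67991.7047 + 342.25) = √68333.9547 = 261.407641
L = 3.25 × 261.407641 = 849.574833
V = π·3.25² × L = 33.183072 × 849.574833 = 28191.503193

L=849.575 V=28191.503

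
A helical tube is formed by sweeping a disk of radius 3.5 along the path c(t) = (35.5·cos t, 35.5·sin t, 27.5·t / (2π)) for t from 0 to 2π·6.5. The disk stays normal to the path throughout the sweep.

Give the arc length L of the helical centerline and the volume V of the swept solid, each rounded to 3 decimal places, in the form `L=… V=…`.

2πR = 2π·35.5 = 223.053078
per-turn = √(223.053078² + 27.5²) = √(49752.6758 + 756.25) = √50508.9258 = 224.741909
L = 6.5 × 224.741909 = 1460.822410
V = π·3.5² × L = 38.484510 × 1460.822410 = 56219.034667

L=1460.822 V=56219.035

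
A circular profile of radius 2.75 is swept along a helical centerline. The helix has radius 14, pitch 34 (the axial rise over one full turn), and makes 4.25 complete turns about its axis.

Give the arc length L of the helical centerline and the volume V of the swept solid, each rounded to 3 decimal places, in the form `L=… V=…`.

2πR = 2π·14 = 87.964594
per-turn = √(87.964594² + 34²) = √(7737.7699 + 1156) = √8893.7699 = 94.306786
L = 4.25 × 94.306786 = 400.803840
V = π·2.75² × L = 23.758294 × 400.803840 = 9522.415638

L=400.804 V=9522.416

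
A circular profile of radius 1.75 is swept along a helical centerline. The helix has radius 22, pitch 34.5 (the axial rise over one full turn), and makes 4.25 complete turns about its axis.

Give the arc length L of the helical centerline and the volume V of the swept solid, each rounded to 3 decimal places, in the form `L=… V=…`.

2πR = 2π·22 = 138.230077
per-turn = √(138.230077² + 34.5²) = √(19107.5541 + 1190.25) = √20297.8041 = 142.470362
L = 4.25 × 142.470362 = 605.499040
V = π·1.75² × L = 9.621128 × 605.499040 = 5825.583462

L=605.499 V=5825.583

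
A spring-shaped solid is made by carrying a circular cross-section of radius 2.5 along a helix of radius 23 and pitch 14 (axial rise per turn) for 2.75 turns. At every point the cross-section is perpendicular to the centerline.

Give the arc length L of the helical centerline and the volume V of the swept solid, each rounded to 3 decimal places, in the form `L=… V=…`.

L=399.272 V=7839.687

2πR = 2π·23 = 144.513262
per-turn = √(144.513262² + 14²) = √(20884.0829 + 196) = √21080.0829 = 145.189817
L = 2.75 × 145.189817 = 399.271996
V = π·2.5² × L = 19.634954 × 399.271996 = 7839.687315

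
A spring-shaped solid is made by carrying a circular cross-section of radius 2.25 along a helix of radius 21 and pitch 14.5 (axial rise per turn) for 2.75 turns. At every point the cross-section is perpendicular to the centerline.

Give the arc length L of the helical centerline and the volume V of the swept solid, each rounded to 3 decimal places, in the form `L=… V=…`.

L=365.038 V=5805.684

2πR = 2π·21 = 131.946891
per-turn = √(131.946891² + 14.5²) = √(17409.9822 + 210.25) = √17620.2322 = 132.741223
L = 2.75 × 132.741223 = 365.038362
V = π·2.25² × L = 15.904313 × 365.038362 = 5805.684297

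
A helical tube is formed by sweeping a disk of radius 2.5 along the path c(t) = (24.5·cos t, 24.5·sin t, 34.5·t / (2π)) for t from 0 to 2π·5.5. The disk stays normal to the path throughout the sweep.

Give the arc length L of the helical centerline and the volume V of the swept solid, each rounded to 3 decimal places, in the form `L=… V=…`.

L=867.662 V=17036.498

2πR = 2π·24.5 = 153.938040
per-turn = √(153.938040² + 34.5²) = √(23696.9202 + 1190.25) = √24887.1702 = 157.756680
L = 5.5 × 157.756680 = 867.661741
V = π·2.5² × L = 19.634954 × 867.661741 = 17036.498454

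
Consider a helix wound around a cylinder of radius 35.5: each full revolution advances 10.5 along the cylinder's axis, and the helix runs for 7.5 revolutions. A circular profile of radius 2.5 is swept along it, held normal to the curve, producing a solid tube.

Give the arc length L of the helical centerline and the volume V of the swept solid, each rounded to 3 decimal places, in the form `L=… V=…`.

L=1674.751 V=32883.651

2πR = 2π·35.5 = 223.053078
per-turn = √(223.053078² + 10.5²) = √(49752.6758 + 110.25) = √49862.9258 = 223.300080
L = 7.5 × 223.300080 = 1674.750601
V = π·2.5² × L = 19.634954 × 1674.750601 = 32883.651154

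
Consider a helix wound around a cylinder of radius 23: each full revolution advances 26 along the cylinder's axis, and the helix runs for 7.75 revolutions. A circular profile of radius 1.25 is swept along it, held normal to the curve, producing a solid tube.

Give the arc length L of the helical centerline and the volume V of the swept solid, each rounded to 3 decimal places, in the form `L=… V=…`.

L=1137.960 V=5585.947

2πR = 2π·23 = 144.513262
per-turn = √(144.513262² + 26²) = √(20884.0829 + 676) = √21560.0829 = 146.833521
L = 7.75 × 146.833521 = 1137.959788
V = π·1.25² × L = 4.908739 × 1137.959788 = 5585.947049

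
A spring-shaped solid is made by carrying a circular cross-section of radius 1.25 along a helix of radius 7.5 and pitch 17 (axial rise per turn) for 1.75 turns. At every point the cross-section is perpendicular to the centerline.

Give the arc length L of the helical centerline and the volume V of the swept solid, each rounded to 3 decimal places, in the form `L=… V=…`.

L=87.669 V=430.344

2πR = 2π·7.5 = 47.123890
per-turn = √(47.123890² + 17²) = √(2220.6610 + 289) = √2509.6610 = 50.096517
L = 1.75 × 50.096517 = 87.668904
V = π·1.25² × L = 4.908739 × 87.668904 = 430.343728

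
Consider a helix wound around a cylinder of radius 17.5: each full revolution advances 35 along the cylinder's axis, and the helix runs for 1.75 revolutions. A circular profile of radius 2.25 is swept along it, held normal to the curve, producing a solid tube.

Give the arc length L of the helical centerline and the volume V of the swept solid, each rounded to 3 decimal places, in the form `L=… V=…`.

2πR = 2π·17.5 = 109.955743
per-turn = √(109.955743² + 35²) = √(12090.2654 + 1225) = √13315.2654 = 115.391791
L = 1.75 × 115.391791 = 201.935634
V = π·2.25² × L = 15.904313 × 201.935634 = 3211.647490

L=201.936 V=3211.647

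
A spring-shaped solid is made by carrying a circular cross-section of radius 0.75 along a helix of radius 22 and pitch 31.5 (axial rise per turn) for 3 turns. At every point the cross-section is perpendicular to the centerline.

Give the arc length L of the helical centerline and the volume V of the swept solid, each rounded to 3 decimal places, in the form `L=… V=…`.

2πR = 2π·22 = 138.230077
per-turn = √(138.230077² + 31.5²) = √(19107.5541 + 992.25) = √20099.8041 = 141.773778
L = 3 × 141.773778 = 425.321334
V = π·0.75² × L = 1.767146 × 425.321334 = 751.604838

L=425.321 V=751.605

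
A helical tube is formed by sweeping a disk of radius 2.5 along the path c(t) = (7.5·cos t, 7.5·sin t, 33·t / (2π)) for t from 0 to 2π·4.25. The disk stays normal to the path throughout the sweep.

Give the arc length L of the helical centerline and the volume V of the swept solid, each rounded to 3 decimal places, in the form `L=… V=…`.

2πR = 2π·7.5 = 47.123890
per-turn = √(47.123890² + 33²) = √(2220.6610 + 1089) = √3309.6610 = 57.529653
L = 4.25 × 57.529653 = 244.501026
V = π·2.5² × L = 19.634954 × 244.501026 = 4800.766416

L=244.501 V=4800.766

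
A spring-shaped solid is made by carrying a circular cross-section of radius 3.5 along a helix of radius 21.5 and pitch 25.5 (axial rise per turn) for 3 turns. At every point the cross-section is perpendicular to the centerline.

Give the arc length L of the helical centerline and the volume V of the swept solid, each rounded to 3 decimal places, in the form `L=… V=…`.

L=412.423 V=15871.879

2πR = 2π·21.5 = 135.088484
per-turn = √(135.088484² + 25.5²) = √(18248.8985 + 650.25) = √18899.1485 = 137.474174
L = 3 × 137.474174 = 412.422522
V = π·3.5² × L = 38.484510 × 412.422522 = 15871.878683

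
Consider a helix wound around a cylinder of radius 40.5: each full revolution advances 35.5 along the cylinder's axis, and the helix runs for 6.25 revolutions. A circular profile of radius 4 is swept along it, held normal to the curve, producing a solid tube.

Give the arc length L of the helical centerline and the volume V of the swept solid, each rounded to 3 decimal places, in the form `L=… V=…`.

L=1605.833 V=80717.979

2πR = 2π·40.5 = 254.469005
per-turn = √(254.469005² + 35.5²) = √(64754.4745 + 1260.25) = √66014.7245 = 256.933307
L = 6.25 × 256.933307 = 1605.833172
V = π·4² × L = 50.265482 × 1605.833172 = 80717.979114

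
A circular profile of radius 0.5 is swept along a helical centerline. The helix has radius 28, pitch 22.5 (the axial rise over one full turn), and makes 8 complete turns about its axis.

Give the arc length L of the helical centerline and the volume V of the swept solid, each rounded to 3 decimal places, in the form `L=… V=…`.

L=1418.897 V=1114.399

2πR = 2π·28 = 175.929189
per-turn = √(175.929189² + 22.5²) = √(30951.0794 + 506.25) = √31457.3294 = 177.362142
L = 8 × 177.362142 = 1418.897136
V = π·0.5² × L = 0.785398 × 1418.897136 = 1114.399204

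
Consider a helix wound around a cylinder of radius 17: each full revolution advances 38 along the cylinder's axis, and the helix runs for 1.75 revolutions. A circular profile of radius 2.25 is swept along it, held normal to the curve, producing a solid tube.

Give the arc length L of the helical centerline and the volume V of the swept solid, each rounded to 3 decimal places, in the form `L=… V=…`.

2πR = 2π·17 = 106.814150
per-turn = √(106.814150² + 38²) = √(11409.2627 + 1444) = √12853.2627 = 113.372231
L = 1.75 × 113.372231 = 198.401404
V = π·2.25² × L = 15.904313 × 198.401404 = 3155.437986

L=198.401 V=3155.438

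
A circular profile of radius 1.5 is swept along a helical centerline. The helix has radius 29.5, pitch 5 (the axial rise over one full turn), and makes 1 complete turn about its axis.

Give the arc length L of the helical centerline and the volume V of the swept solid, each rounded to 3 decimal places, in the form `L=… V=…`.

L=185.421 V=1310.667

2πR = 2π·29.5 = 185.353967
per-turn = √(185.353967² + 5²) = √(34356.0929 + 25) = √34381.0929 = 185.421393
L = 1 × 185.421393 = 185.421393
V = π·1.5² × L = 7.068583 × 185.421393 = 1310.666592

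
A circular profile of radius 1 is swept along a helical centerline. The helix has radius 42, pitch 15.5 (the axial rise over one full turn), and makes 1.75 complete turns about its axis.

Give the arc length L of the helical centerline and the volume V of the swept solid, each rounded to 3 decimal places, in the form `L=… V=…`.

L=462.610 V=1453.332

2πR = 2π·42 = 263.893783
per-turn = √(263.893783² + 15.5²) = √(69639.9287 + 240.25) = √69880.1787 = 264.348593
L = 1.75 × 264.348593 = 462.610038
V = π·1² × L = 3.141593 × 462.610038 = 1453.332296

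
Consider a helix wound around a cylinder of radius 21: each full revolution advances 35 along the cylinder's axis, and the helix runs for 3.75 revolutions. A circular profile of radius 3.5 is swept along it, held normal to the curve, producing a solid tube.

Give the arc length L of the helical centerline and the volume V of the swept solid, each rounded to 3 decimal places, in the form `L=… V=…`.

L=511.913 V=19700.703

2πR = 2π·21 = 131.946891
per-turn = √(131.946891² + 35²) = √(17409.9822 + 1225) = √18634.9822 = 136.510008
L = 3.75 × 136.510008 = 511.912528
V = π·3.5² × L = 38.484510 × 511.912528 = 19700.702819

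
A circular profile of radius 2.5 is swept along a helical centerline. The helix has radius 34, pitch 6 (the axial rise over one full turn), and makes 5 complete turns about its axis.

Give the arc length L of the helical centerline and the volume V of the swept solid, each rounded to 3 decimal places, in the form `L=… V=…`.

2πR = 2π·34 = 213.628300
per-turn = √(213.628300² + 6²) = √(45637.0508 + 36) = √45673.0508 = 213.712542
L = 5 × 213.712542 = 1068.562712
V = π·2.5² × L = 19.634954 × 1068.562712 = 20981.179780

L=1068.563 V=20981.180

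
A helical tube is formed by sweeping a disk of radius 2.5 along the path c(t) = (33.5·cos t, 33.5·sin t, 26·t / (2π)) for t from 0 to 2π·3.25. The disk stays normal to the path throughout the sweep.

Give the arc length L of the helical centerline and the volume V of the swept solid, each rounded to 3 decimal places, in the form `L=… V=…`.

2πR = 2π·33.5 = 210.486708
per-turn = √(210.486708² + 26²) = √(44304.6542 + 676) = √44980.6542 = 212.086431
L = 3.25 × 212.086431 = 689.280900
V = π·2.5² × L = 19.634954 × 689.280900 = 13533.998829

L=689.281 V=13533.999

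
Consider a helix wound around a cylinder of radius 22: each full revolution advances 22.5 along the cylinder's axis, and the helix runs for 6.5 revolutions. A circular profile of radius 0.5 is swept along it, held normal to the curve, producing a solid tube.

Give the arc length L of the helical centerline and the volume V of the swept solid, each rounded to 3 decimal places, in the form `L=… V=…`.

2πR = 2π·22 = 138.230077
per-turn = √(138.230077² + 22.5²) = √(19107.5541 + 506.25) = √19613.8041 = 140.049292
L = 6.5 × 140.049292 = 910.320396
V = π·0.5² × L = 0.785398 × 910.320396 = 714.963967

L=910.320 V=714.964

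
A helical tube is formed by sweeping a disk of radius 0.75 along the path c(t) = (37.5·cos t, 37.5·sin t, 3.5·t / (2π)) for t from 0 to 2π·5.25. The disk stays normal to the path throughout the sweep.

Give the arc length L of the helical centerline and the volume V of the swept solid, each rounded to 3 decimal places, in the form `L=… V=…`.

L=1237.139 V=2186.204

2πR = 2π·37.5 = 235.619449
per-turn = √(235.619449² + 3.5²) = √(55516.5248 + 12.25) = √55528.7748 = 235.645443
L = 5.25 × 235.645443 = 1237.138575
V = π·0.75² × L = 1.767146 × 1237.138575 = 2186.204321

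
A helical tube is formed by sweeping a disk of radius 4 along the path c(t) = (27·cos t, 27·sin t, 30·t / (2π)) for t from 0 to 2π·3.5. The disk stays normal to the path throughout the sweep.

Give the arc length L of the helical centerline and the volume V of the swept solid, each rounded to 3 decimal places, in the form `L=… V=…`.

2πR = 2π·27 = 169.646003
per-turn = √(169.646003² + 30²) = √(28779.7664 + 900) = √29679.7664 = 172.278166
L = 3.5 × 172.278166 = 602.973581
V = π·4² × L = 50.265482 × 602.973581 = 30308.757934

L=602.974 V=30308.758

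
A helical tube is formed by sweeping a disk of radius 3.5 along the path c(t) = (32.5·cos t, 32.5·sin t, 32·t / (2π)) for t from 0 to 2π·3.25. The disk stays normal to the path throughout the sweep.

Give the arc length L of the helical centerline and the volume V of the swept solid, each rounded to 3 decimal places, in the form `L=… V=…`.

2πR = 2π·32.5 = 204.203522
per-turn = √(204.203522² + 32²) = √(41699.0786 + 1024) = √42723.0786 = 206.695618
L = 3.25 × 206.695618 = 671.760759
V = π·3.5² × L = 38.484510 × 671.760759 = 25852.383661

L=671.761 V=25852.384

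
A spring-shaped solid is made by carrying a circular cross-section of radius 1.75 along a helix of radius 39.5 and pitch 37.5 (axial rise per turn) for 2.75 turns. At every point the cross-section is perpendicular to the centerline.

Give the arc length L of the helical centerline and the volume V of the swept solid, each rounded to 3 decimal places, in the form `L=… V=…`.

2πR = 2π·39.5 = 248.185820
per-turn = √(248.185820² + 37.5²) = √(61596.2011 + 1406.25) = √63002.4511 = 251.002891
L = 2.75 × 251.002891 = 690.257949
V = π·1.75² × L = 9.621128 × 690.257949 = 6641.059737

L=690.258 V=6641.060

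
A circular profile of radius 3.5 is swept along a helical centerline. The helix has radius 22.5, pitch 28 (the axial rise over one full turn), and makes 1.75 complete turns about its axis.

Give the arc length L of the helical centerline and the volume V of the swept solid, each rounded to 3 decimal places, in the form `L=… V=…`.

L=252.206 V=9706.032

2πR = 2π·22.5 = 141.371669
per-turn = √(141.371669² + 28²) = √(19985.9489 + 784) = √20769.9489 = 144.117830
L = 1.75 × 144.117830 = 252.206202
V = π·3.5² × L = 38.484510 × 252.206202 = 9706.032121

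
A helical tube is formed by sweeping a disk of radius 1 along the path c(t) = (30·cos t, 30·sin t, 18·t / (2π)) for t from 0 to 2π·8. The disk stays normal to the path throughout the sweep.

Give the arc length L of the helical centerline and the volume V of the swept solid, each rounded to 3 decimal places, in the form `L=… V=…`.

L=1514.824 V=4758.961

2πR = 2π·30 = 188.495559
per-turn = √(188.495559² + 18²) = √(35530.5758 + 324) = √35854.5758 = 189.353046
L = 8 × 189.353046 = 1514.824364
V = π·1² × L = 3.141593 × 1514.824364 = 4758.961094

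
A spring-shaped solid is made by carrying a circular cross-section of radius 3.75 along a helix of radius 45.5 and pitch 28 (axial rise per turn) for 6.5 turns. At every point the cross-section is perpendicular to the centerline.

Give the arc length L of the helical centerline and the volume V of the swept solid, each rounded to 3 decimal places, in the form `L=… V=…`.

L=1867.143 V=82487.871

2πR = 2π·45.5 = 285.884931
per-turn = √(285.884931² + 28²) = √(81730.1940 + 784) = √82514.1940 = 287.252840
L = 6.5 × 287.252840 = 1867.143460
V = π·3.75² × L = 44.178647 × 1867.143460 = 82487.871220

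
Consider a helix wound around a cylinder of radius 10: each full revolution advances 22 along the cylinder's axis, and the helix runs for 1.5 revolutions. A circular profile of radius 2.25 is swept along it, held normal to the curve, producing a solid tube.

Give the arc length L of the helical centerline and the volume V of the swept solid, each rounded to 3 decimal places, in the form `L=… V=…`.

2πR = 2π·10 = 62.831853
per-turn = √(62.831853² + 22²) = √(3947.8418 + 484) = √4431.8418 = 66.572079
L = 1.5 × 66.572079 = 99.858119
V = π·2.25² × L = 15.904313 × 99.858119 = 1588.174764

L=99.858 V=1588.175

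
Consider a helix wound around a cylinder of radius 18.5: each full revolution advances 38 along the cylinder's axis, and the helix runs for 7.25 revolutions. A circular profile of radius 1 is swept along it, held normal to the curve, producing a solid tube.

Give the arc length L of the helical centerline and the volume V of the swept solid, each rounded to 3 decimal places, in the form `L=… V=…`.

L=886.622 V=2785.404

2πR = 2π·18.5 = 116.238928
per-turn = √(116.238928² + 38²) = √(13511.4884 + 1444) = √14955.4884 = 122.292634
L = 7.25 × 122.292634 = 886.621599
V = π·1² × L = 3.141593 × 886.621599 = 2785.403903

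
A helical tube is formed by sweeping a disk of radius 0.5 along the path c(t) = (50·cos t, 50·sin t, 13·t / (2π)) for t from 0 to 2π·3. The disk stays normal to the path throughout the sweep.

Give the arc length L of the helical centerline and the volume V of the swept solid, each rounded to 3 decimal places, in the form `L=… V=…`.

L=943.284 V=740.854

2πR = 2π·50 = 314.159265
per-turn = √(314.159265² + 13²) = √(98696.0440 + 169) = √98865.0440 = 314.428122
L = 3 × 314.428122 = 943.284367
V = π·0.5² × L = 0.785398 × 943.284367 = 740.853809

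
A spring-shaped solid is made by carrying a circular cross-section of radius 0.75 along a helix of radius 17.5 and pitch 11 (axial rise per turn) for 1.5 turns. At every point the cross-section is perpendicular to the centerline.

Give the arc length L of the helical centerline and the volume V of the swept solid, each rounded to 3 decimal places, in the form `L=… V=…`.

2πR = 2π·17.5 = 109.955743
per-turn = √(109.955743² + 11²) = √(12090.2654 + 121) = √12211.2654 = 110.504594
L = 1.5 × 110.504594 = 165.756892
V = π·0.75² × L = 1.767146 × 165.756892 = 292.916606

L=165.757 V=292.917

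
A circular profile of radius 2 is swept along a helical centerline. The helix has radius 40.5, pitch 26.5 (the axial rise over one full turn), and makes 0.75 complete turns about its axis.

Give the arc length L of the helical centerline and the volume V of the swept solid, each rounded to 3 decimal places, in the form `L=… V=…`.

L=191.884 V=2411.283

2πR = 2π·40.5 = 254.469005
per-turn = √(254.469005² + 26.5²) = √(64754.4745 + 702.25) = √65456.7245 = 255.845118
L = 0.75 × 255.845118 = 191.883839
V = π·2² × L = 12.566371 × 191.883839 = 2411.283431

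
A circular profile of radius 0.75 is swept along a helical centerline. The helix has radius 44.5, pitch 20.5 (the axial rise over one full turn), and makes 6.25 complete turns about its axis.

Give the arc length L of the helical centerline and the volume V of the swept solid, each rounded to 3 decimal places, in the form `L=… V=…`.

L=1752.202 V=3096.396

2πR = 2π·44.5 = 279.601746
per-turn = √(279.601746² + 20.5²) = √(78177.1365 + 420.25) = √78597.3865 = 280.352254
L = 6.25 × 280.352254 = 1752.201589
V = π·0.75² × L = 1.767146 × 1752.201589 = 3096.395797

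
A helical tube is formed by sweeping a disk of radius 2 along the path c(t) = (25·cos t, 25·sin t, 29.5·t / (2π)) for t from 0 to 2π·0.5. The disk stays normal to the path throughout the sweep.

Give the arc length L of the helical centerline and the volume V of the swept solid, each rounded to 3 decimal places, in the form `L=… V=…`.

2πR = 2π·25 = 157.079633
per-turn = √(157.079633² + 29.5²) = √(24674.0110 + 870.25) = √25544.2610 = 159.825721
L = 0.5 × 159.825721 = 79.912860
V = π·2² × L = 12.566371 × 79.912860 = 1004.214620

L=79.913 V=1004.215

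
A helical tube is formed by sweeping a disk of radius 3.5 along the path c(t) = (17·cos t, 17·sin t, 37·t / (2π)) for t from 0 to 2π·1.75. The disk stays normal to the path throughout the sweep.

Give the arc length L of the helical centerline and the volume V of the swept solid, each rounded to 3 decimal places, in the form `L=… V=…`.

2πR = 2π·17 = 106.814150
per-turn = √(106.814150² + 37²) = √(11409.2627 + 1369) = √12778.2627 = 113.040978
L = 1.75 × 113.040978 = 197.821711
V = π·3.5² × L = 38.484510 × 197.821711 = 7613.071630

L=197.822 V=7613.072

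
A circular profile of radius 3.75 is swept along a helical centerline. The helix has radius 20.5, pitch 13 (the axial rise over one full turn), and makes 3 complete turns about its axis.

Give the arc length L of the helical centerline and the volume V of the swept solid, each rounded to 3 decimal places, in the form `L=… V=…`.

2πR = 2π·20.5 = 128.805299
per-turn = √(128.805299² + 13²) = √(16590.8050 + 169) = √16759.8050 = 129.459666
L = 3 × 129.459666 = 388.378997
V = π·3.75² × L = 44.178647 × 388.378997 = 17158.058472

L=388.379 V=17158.058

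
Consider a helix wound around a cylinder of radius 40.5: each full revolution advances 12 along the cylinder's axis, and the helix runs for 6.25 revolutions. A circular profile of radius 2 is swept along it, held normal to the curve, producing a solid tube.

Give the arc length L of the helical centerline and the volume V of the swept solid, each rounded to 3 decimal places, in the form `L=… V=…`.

L=1592.199 V=20008.159

2πR = 2π·40.5 = 254.469005
per-turn = √(254.469005² + 12²) = √(64754.4745 + 144) = √64898.4745 = 254.751790
L = 6.25 × 254.751790 = 1592.198687
V = π·2² × L = 12.566371 × 1592.198687 = 20008.158794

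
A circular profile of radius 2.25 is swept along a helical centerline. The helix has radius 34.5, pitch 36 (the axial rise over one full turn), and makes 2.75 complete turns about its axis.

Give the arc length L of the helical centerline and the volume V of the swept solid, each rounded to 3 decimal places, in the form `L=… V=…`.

L=604.282 V=9610.690

2πR = 2π·34.5 = 216.769893
per-turn = √(216.769893² + 36²) = √(46989.1866 + 1296) = √48285.1866 = 219.738905
L = 2.75 × 219.738905 = 604.281990
V = π·2.25² × L = 15.904313 × 604.281990 = 9610.689792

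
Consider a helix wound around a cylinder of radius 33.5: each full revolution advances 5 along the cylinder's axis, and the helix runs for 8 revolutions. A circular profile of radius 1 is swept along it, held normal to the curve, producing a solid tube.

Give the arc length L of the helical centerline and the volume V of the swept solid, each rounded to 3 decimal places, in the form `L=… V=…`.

2πR = 2π·33.5 = 210.486708
per-turn = √(210.486708² + 5²) = √(44304.6542 + 25) = √44329.6542 = 210.546086
L = 8 × 210.546086 = 1684.368685
V = π·1² × L = 3.141593 × 1684.368685 = 5291.600286

L=1684.369 V=5291.600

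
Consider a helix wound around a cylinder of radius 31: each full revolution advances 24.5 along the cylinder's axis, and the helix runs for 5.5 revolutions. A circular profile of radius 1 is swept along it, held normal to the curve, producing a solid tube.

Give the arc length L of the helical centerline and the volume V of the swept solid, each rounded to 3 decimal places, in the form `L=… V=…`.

2πR = 2π·31 = 194.778745
per-turn = √(194.778745² + 24.5²) = √(37938.7593 + 600.25) = √38539.0093 = 196.313548
L = 5.5 × 196.313548 = 1079.724517
V = π·1² × L = 3.141593 × 1079.724517 = 3392.054609

L=1079.725 V=3392.055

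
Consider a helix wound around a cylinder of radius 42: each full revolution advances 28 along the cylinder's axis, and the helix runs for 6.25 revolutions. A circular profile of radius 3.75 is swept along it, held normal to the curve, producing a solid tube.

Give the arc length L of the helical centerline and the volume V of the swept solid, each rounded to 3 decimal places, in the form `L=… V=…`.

2πR = 2π·42 = 263.893783
per-turn = √(263.893783² + 28²) = √(69639.9287 + 784) = √70423.9287 = 265.375072
L = 6.25 × 265.375072 = 1658.594198
V = π·3.75² × L = 44.178647 × 1658.594198 = 73274.447070

L=1658.594 V=73274.447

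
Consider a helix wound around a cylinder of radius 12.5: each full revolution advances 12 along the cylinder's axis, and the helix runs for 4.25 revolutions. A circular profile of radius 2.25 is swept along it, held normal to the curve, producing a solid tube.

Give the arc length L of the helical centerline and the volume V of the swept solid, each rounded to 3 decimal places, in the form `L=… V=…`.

L=337.668 V=5370.375

2πR = 2π·12.5 = 78.539816
per-turn = √(78.539816² + 12²) = √(6168.5028 + 144) = √6312.5028 = 79.451260
L = 4.25 × 79.451260 = 337.667856
V = π·2.25² × L = 15.904313 × 337.667856 = 5370.375206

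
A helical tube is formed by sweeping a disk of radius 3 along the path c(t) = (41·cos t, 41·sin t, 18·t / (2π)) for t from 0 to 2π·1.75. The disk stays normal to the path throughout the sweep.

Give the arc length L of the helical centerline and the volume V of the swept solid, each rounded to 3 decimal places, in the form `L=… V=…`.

2πR = 2π·41 = 257.610598
per-turn = √(257.610598² + 18²) = √(66363.2200 + 324) = √66687.2200 = 258.238688
L = 1.75 × 258.238688 = 451.917704
V = π·3² × L = 28.274334 × 451.917704 = 12777.672051

L=451.918 V=12777.672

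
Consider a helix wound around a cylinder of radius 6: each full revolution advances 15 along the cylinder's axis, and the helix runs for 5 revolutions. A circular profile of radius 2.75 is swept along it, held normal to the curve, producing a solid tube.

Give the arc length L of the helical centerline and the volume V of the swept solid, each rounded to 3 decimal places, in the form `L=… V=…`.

L=202.868 V=4819.806

2πR = 2π·6 = 37.699112
per-turn = √(37.699112² + 15²) = √(1421.2230 + 225) = √1646.2230 = 40.573674
L = 5 × 40.573674 = 202.868371
V = π·2.75² × L = 23.758294 × 202.868371 = 4819.806485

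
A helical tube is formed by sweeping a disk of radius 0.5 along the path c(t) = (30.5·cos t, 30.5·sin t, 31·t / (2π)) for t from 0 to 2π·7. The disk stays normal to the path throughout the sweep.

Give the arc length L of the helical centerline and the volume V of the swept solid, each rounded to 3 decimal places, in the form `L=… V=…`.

2πR = 2π·30.5 = 191.637152
per-turn = √(191.637152² + 31²) = √(36724.7980 + 961) = √37685.7980 = 194.128303
L = 7 × 194.128303 = 1358.898120
V = π·0.5² × L = 0.785398 × 1358.898120 = 1067.276088

L=1358.898 V=1067.276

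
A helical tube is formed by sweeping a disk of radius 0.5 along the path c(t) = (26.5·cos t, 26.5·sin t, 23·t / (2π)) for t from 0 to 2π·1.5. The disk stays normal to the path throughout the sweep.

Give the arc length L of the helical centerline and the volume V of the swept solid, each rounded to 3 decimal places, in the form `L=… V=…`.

2πR = 2π·26.5 = 166.504411
per-turn = √(166.504411² + 23²) = √(27723.7188 + 529) = √28252.7188 = 168.085451
L = 1.5 × 168.085451 = 252.128176
V = π·0.5² × L = 0.785398 × 252.128176 = 198.021007

L=252.128 V=198.021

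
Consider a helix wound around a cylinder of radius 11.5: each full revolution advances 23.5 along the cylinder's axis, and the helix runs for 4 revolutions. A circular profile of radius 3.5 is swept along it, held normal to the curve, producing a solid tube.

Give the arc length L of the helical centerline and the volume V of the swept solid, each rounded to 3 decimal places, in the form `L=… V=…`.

2πR = 2π·11.5 = 72.256631
per-turn = √(72.256631² + 23.5²) = √(5221.0207 + 552.25) = √5773.2707 = 75.982042
L = 4 × 75.982042 = 303.928169
V = π·3.5² × L = 38.484510 × 303.928169 = 11696.526645

L=303.928 V=11696.527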